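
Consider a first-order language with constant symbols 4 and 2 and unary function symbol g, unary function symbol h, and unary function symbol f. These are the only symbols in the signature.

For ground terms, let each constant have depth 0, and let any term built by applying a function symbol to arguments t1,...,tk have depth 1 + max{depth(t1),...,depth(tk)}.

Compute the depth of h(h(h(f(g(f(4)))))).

6

depth(f(4)) = 1 + depth(4) = 1 + 0 = 1
depth(g(f(4))) = 1 + depth(f(4)) = 1 + 1 = 2
depth(f(g(f(4)))) = 1 + depth(g(f(4))) = 1 + 2 = 3
depth(h(f(g(f(4))))) = 1 + depth(f(g(f(4)))) = 1 + 3 = 4
depth(h(h(f(g(f(4)))))) = 1 + depth(h(f(g(f(4))))) = 1 + 4 = 5
depth(h(h(h(f(g(f(4))))))) = 1 + depth(h(h(f(g(f(4)))))) = 1 + 5 = 6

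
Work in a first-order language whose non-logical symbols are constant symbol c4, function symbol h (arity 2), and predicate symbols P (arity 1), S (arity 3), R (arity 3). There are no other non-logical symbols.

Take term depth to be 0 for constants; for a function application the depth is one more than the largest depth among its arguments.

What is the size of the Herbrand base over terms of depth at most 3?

First count ground terms of depth ≤ 3.
If N_k denotes the number of depth-≤k ground terms, the 1 constant gives N_0 = 1, and each function symbol of arity r contributes N_{k-1}^r new terms at level k: N_k = 1 + N_{k-1}^2.
N_0 = 1
N_1 = 1 + 1^2 = 2
N_2 = 1 + 2^2 = 5
N_3 = 1 + 5^2 = 26
So |H| = 26.
A ground atom is a predicate applied to a tuple of terms from H, so the count is the sum over predicates of |H|^arity:
  P: 26;  S: 26^3 = 17576;  R: 26^3 = 17576
Total ground atoms: 26 + 17576 + 17576 = 35178.

35178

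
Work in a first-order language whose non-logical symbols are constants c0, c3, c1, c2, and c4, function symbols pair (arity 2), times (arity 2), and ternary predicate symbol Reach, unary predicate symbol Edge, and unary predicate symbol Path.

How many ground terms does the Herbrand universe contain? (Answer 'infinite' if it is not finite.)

infinite

The signature has at least one function symbol (pair, arity 2) and at least one constant (c0).
Iterating pair gives infinitely many distinct ground terms: c0, pair(c0, c0), pair(pair(c0, c0), pair(c0, c0)), ...
So the Herbrand universe is infinite.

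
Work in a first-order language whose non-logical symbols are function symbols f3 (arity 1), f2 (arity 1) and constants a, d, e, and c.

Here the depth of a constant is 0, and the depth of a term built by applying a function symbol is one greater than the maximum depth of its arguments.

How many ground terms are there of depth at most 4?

Count level by level. With function symbols f3/1, f2/1, the terms of depth ≤ k are the 4 constants together with each function applied to depth-≤(k−1) tuples, so N_k = 4 + N_{k-1} + N_{k-1}.
N_0 = 4
N_1 = 4 + 4 + 4 = 12
N_2 = 4 + 12 + 12 = 28
N_3 = 4 + 28 + 28 = 60
N_4 = 4 + 60 + 60 = 124

124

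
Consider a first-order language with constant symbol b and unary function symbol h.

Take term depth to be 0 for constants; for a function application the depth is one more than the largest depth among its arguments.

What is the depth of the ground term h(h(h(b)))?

3

depth(h(b)) = 1 + depth(b) = 1 + 0 = 1
depth(h(h(b))) = 1 + depth(h(b)) = 1 + 1 = 2
depth(h(h(h(b)))) = 1 + depth(h(h(b))) = 1 + 2 = 3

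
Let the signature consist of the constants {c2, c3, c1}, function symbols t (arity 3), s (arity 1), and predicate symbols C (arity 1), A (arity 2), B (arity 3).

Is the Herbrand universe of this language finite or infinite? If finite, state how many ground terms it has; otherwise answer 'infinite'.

infinite

The signature has at least one function symbol (t, arity 3) and at least one constant (c2).
Iterating t gives infinitely many distinct ground terms: c2, t(c2, c2, c2), t(t(c2, c2, c2), t(c2, c2, c2), t(c2, c2, c2)), ...
So the Herbrand universe is infinite.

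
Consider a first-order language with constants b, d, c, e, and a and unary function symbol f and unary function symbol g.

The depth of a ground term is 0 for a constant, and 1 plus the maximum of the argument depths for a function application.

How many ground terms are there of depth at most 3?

Count level by level. With function symbols f/1, g/1, the terms of depth ≤ k are the 5 constants together with each function applied to depth-≤(k−1) tuples, so N_k = 5 + N_{k-1} + N_{k-1}.
N_0 = 5
N_1 = 5 + 5 + 5 = 15
N_2 = 5 + 15 + 15 = 35
N_3 = 5 + 35 + 35 = 75

75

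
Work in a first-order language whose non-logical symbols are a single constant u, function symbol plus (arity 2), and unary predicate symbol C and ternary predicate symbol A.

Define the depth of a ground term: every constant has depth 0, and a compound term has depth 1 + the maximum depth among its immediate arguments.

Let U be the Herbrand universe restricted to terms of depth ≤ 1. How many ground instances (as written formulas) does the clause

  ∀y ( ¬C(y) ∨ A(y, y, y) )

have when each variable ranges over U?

2

Ground terms of depth ≤ 1:
  If N_k denotes the number of depth-≤k ground terms, the 1 constant gives N_0 = 1, and each function symbol of arity r contributes N_{k-1}^r new terms at level k: N_k = 1 + N_{k-1}^2.
  N_0 = 1
  N_1 = 1 + 1^2 = 2
So there are 2 ground terms available for substitution.
The variable y ranges independently over the available ground terms, and distinct assignments produce distinct instances.
Number of ground instances = 2.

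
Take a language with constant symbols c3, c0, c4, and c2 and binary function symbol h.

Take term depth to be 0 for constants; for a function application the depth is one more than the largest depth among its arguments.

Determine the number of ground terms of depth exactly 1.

Let N_k count ground terms of depth at most k. Each non-constant term of depth ≤ k is some function symbol applied to depth-≤(k−1) arguments, giving N_k = 4 + N_{k-1}^2.
N_0 = 4
N_1 = 4 + 4^2 = 20
Terms of depth exactly 1: N_1 − N_0 = 20 − 4 = 16.

16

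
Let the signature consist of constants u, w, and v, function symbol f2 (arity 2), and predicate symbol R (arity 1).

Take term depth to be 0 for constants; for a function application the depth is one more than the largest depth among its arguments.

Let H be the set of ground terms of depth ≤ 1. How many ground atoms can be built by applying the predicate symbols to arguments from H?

First count ground terms of depth ≤ 1.
Write N_k for the number of ground terms of depth ≤ k. A term of depth ≤ k is either a constant or a function symbol applied to arguments of depth ≤ k−1, so N_k = 3 + N_{k-1}^2.
N_0 = 3
N_1 = 3 + 3^2 = 12
So |H| = 12.
A ground atom is a predicate applied to a tuple of terms from H, so the count is the sum over predicates of |H|^arity:
  R: 12
Total ground atoms: 12.

12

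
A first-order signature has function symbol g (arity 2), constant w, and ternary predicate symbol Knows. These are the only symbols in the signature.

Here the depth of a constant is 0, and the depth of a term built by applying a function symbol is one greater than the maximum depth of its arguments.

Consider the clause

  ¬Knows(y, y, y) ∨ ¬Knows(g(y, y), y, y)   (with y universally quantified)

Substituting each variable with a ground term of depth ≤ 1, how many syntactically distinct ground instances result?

Ground terms of depth ≤ 1:
  If N_k denotes the number of depth-≤k ground terms, the 1 constant gives N_0 = 1, and each function symbol of arity r contributes N_{k-1}^r new terms at level k: N_k = 1 + N_{k-1}^2.
  N_0 = 1
  N_1 = 1 + 1^2 = 2
  Explicitly: w, g(w, w).
So there are 2 ground terms available for substitution.
The variable y ranges independently over the available ground terms, and distinct assignments produce distinct instances.
Number of ground instances = 2.

2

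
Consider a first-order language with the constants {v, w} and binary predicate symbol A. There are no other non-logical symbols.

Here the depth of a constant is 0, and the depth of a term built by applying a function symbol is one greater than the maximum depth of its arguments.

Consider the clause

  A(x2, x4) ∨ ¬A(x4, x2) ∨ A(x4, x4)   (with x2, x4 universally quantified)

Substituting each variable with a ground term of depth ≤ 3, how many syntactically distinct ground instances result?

4

Ground terms of depth ≤ 3:
  With no function symbols every ground term is a constant, so there are exactly 2 ground terms at every depth bound.
  N_0 = 2
  N_1 = 2
  N_2 = 2
  N_3 = 2
  Explicitly: v, w.
So there are 2 ground terms available for substitution.
The body mentions every one of the 2 quantified variables; since ground terms form a free algebra, no two substitutions collapse to the same formula.
Number of ground instances = 2^2 = 4.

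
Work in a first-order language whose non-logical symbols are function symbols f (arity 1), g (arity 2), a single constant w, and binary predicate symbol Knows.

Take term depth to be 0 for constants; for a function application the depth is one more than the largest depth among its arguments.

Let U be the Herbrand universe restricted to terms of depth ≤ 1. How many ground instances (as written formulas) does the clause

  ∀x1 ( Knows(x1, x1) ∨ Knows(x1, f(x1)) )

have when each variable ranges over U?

3

Ground terms of depth ≤ 1:
  Count level by level. With function symbols f/1, g/2, the terms of depth ≤ k are the 1 constant together with each function applied to depth-≤(k−1) tuples, so N_k = 1 + N_{k-1} + N_{k-1}^2.
  N_0 = 1
  N_1 = 1 + 1 + 1^2 = 3
  Explicitly: w, f(w), g(w, w).
So there are 3 ground terms available for substitution.
The clause has 1 distinct variable (x1), which appears in the body. In the free term algebra distinct substitutions yield syntactically distinct ground instances.
Number of ground instances = 3.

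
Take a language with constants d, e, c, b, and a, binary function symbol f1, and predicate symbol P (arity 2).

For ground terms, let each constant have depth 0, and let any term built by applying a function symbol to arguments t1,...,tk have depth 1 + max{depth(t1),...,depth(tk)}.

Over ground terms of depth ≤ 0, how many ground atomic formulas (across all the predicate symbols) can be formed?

First count ground terms of depth ≤ 0.
Count level by level. With function symbols f1/2, the terms of depth ≤ k are the 5 constants together with each function applied to depth-≤(k−1) tuples, so N_k = 5 + N_{k-1}^2.
N_0 = 5
So |H| = 5.
Ground atoms are formed by filling each argument slot of a predicate with a term from H, so an r-ary predicate gives |H|^r atoms:
  P: 5^2 = 25
Total ground atoms: 25.

25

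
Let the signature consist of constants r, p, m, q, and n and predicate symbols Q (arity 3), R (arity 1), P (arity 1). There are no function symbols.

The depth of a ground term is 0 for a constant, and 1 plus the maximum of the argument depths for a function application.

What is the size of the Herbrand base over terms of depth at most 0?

First count ground terms of depth ≤ 0.
With no function symbols every ground term is a constant, so there are exactly 5 ground terms at every depth bound.
N_0 = 5
Explicitly: r, p, m, q, n.
So |H| = 5.
For each predicate symbol, the number of ground atoms is |H| raised to its arity; summing:
  Q: 5^3 = 125;  R: 5;  P: 5
Total ground atoms: 125 + 5 + 5 = 135.

135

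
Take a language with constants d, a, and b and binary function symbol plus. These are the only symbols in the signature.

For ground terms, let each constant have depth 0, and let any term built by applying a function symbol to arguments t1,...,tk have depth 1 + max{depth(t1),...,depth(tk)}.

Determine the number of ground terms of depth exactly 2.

135

If N_k denotes the number of depth-≤k ground terms, the 3 constants give N_0 = 3, and each function symbol of arity r contributes N_{k-1}^r new terms at level k: N_k = 3 + N_{k-1}^2.
N_0 = 3
N_1 = 3 + 3^2 = 12
N_2 = 3 + 12^2 = 147
Terms of depth exactly 2: N_2 − N_1 = 147 − 12 = 135.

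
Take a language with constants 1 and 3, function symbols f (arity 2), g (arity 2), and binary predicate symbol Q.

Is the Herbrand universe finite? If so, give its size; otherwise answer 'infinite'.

The signature has at least one function symbol (f, arity 2) and at least one constant (1).
Iterating f gives infinitely many distinct ground terms: 1, f(1, 1), f(f(1, 1), f(1, 1)), ...
So the Herbrand universe is infinite.

infinite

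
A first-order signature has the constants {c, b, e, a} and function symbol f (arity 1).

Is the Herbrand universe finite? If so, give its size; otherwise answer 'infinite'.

infinite

The signature has at least one function symbol (f, arity 1) and at least one constant (c).
Iterating f gives infinitely many distinct ground terms: c, f(c), f(f(c)), ...
So the Herbrand universe is infinite.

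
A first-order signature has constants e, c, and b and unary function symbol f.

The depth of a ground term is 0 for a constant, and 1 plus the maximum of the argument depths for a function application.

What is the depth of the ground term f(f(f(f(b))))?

depth(f(b)) = 1 + depth(b) = 1 + 0 = 1
depth(f(f(b))) = 1 + depth(f(b)) = 1 + 1 = 2
depth(f(f(f(b)))) = 1 + depth(f(f(b))) = 1 + 2 = 3
depth(f(f(f(f(b))))) = 1 + depth(f(f(f(b)))) = 1 + 3 = 4

4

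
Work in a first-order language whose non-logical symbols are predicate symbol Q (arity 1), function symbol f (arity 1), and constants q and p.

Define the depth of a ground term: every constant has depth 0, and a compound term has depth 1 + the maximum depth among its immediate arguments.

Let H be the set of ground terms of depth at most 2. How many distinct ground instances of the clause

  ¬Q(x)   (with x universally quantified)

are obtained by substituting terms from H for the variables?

6

Ground terms of depth ≤ 2:
  Let N_k count ground terms of depth at most k. Each non-constant term of depth ≤ k is some function symbol applied to depth-≤(k−1) arguments, giving N_k = 2 + N_{k-1}.
  N_0 = 2
  N_1 = 2 + 2 = 4
  N_2 = 2 + 4 = 6
  Explicitly: q, p, f(q), f(p), f(f(q)), f(f(p)).
So there are 6 ground terms available for substitution.
The clause has 1 distinct variable (x), which appears in the body. In the free term algebra distinct substitutions yield syntactically distinct ground instances.
Number of ground instances = 6.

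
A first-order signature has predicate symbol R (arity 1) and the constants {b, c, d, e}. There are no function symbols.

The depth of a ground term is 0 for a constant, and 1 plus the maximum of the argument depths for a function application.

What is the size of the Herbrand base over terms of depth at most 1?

First count ground terms of depth ≤ 1.
With no function symbols every ground term is a constant, so there are exactly 4 ground terms at every depth bound.
N_0 = 4
N_1 = 4
Explicitly: b, c, d, e.
So |H| = 4.
For each predicate symbol, the number of ground atoms is |H| raised to its arity; summing:
  R: 4
Total ground atoms: 4.

4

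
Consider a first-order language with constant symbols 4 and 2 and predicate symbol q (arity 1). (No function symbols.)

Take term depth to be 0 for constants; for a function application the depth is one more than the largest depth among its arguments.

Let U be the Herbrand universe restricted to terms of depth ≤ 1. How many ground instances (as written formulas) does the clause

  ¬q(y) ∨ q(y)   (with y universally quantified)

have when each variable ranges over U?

2

Ground terms of depth ≤ 1:
  With no function symbols every ground term is a constant, so there are exactly 2 ground terms at every depth bound.
  N_0 = 2
  N_1 = 2
So there are 2 ground terms available for substitution.
There is 1 variable to instantiate (y),  occurring in at least one literal, so different choices give different ground instances.
Number of ground instances = 2.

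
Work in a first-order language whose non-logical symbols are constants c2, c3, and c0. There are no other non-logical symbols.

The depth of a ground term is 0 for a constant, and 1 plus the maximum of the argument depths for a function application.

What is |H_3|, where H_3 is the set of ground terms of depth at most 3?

With no function symbols every ground term is a constant, so there are exactly 3 ground terms at every depth bound.
N_0 = 3
N_1 = 3
N_2 = 3
N_3 = 3
Explicitly: c2, c3, c0.

3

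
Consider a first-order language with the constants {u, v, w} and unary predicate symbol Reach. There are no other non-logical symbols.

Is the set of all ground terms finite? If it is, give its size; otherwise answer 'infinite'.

3

There are no function symbols, so every ground term is one of the 3 constants.
The Herbrand universe is {u, v, w}, which is finite with 3 elements.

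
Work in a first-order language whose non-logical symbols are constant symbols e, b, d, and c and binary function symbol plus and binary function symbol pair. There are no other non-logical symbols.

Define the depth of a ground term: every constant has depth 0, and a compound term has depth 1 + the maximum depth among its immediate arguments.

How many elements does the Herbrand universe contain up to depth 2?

If N_k denotes the number of depth-≤k ground terms, the 4 constants give N_0 = 4, and each function symbol of arity r contributes N_{k-1}^r new terms at level k: N_k = 4 + N_{k-1}^2 + N_{k-1}^2.
N_0 = 4
N_1 = 4 + 4^2 + 4^2 = 36
N_2 = 4 + 36^2 + 36^2 = 2596

2596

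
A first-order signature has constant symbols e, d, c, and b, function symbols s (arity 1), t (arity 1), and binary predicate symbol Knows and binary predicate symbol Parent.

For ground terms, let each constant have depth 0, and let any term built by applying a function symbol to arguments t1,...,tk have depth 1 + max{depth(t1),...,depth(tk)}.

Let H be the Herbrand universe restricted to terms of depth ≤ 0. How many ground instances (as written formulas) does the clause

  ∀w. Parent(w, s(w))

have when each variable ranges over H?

Ground terms of depth ≤ 0:
  Let N_k count ground terms of depth at most k. Each non-constant term of depth ≤ k is some function symbol applied to depth-≤(k−1) arguments, giving N_k = 4 + N_{k-1} + N_{k-1}.
  N_0 = 4
  Explicitly: e, d, c, b.
So there are 4 ground terms available for substitution.
The clause has 1 distinct variable (w), which appears in the body. In the free term algebra distinct substitutions yield syntactically distinct ground instances.
Number of ground instances = 4.

4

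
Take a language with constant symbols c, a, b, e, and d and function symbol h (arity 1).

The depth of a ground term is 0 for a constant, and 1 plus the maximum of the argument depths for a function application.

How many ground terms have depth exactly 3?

5

Count level by level. With function symbols h/1, the terms of depth ≤ k are the 5 constants together with each function applied to depth-≤(k−1) tuples, so N_k = 5 + N_{k-1}.
N_0 = 5
N_1 = 5 + 5 = 10
N_2 = 5 + 10 = 15
N_3 = 5 + 15 = 20
Terms of depth exactly 3: N_3 − N_2 = 20 − 15 = 5.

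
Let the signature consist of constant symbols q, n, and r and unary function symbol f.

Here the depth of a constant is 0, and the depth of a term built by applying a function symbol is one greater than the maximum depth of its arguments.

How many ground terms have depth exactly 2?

Count level by level. With function symbols f/1, the terms of depth ≤ k are the 3 constants together with each function applied to depth-≤(k−1) tuples, so N_k = 3 + N_{k-1}.
N_0 = 3
N_1 = 3 + 3 = 6
N_2 = 3 + 6 = 9
Terms of depth exactly 2: N_2 − N_1 = 9 − 6 = 3.

3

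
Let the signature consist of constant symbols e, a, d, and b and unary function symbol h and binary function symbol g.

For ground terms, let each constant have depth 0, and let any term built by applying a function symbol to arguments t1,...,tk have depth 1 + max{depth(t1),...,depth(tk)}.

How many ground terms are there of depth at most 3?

Let N_k count ground terms of depth at most k. Each non-constant term of depth ≤ k is some function symbol applied to depth-≤(k−1) arguments, giving N_k = 4 + N_{k-1} + N_{k-1}^2.
N_0 = 4
N_1 = 4 + 4 + 4^2 = 24
N_2 = 4 + 24 + 24^2 = 604
N_3 = 4 + 604 + 604^2 = 365424

365424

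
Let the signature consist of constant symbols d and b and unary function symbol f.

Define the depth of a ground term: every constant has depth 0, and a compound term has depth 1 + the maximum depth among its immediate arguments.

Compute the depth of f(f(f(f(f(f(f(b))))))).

depth(f(b)) = 1 + depth(b) = 1 + 0 = 1
depth(f(f(b))) = 1 + depth(f(b)) = 1 + 1 = 2
depth(f(f(f(b)))) = 1 + depth(f(f(b))) = 1 + 2 = 3
depth(f(f(f(f(b))))) = 1 + depth(f(f(f(b)))) = 1 + 3 = 4
depth(f(f(f(f(f(b)))))) = 1 + depth(f(f(f(f(b))))) = 1 + 4 = 5
depth(f(f(f(f(f(f(b))))))) = 1 + depth(f(f(f(f(f(b)))))) = 1 + 5 = 6
depth(f(f(f(f(f(f(f(b)))))))) = 1 + depth(f(f(f(f(f(f(b))))))) = 1 + 6 = 7

7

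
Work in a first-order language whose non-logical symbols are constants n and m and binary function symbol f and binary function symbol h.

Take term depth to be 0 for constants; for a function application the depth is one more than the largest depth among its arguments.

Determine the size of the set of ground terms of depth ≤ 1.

10

Write N_k for the number of ground terms of depth ≤ k. A term of depth ≤ k is either a constant or a function symbol applied to arguments of depth ≤ k−1, so N_k = 2 + N_{k-1}^2 + N_{k-1}^2.
N_0 = 2
N_1 = 2 + 2^2 + 2^2 = 10
Explicitly: n, m, f(n, n), f(n, m), f(m, n), f(m, m), h(n, n), h(n, m), h(m, n), h(m, m).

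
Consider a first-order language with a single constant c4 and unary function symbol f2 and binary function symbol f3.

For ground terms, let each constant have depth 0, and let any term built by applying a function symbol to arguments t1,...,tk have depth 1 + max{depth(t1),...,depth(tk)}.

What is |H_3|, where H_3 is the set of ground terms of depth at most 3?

183

Let N_k count ground terms of depth at most k. Each non-constant term of depth ≤ k is some function symbol applied to depth-≤(k−1) arguments, giving N_k = 1 + N_{k-1} + N_{k-1}^2.
N_0 = 1
N_1 = 1 + 1 + 1^2 = 3
N_2 = 1 + 3 + 3^2 = 13
N_3 = 1 + 13 + 13^2 = 183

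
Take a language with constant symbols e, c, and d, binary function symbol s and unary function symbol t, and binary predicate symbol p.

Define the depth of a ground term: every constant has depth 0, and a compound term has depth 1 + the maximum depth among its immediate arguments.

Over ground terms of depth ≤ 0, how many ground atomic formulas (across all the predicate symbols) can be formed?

9

First count ground terms of depth ≤ 0.
Count level by level. With function symbols s/2, t/1, the terms of depth ≤ k are the 3 constants together with each function applied to depth-≤(k−1) tuples, so N_k = 3 + N_{k-1}^2 + N_{k-1}.
N_0 = 3
Explicitly: e, c, d.
So |H| = 3.
Ground atoms are formed by filling each argument slot of a predicate with a term from H, so an r-ary predicate gives |H|^r atoms:
  p: 3^2 = 9
Total ground atoms: 9.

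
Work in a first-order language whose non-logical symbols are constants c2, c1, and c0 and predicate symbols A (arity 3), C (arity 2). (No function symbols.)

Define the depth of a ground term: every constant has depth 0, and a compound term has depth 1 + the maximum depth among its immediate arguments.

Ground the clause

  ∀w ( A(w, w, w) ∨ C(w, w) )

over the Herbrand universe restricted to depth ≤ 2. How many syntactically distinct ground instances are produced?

Ground terms of depth ≤ 2:
  With no function symbols every ground term is a constant, so there are exactly 3 ground terms at every depth bound.
  N_0 = 3
  N_1 = 3
  N_2 = 3
  Explicitly: c2, c1, c0.
So there are 3 ground terms available for substitution.
There is 1 variable to instantiate (w),  occurring in at least one literal, so different choices give different ground instances.
Number of ground instances = 3.

3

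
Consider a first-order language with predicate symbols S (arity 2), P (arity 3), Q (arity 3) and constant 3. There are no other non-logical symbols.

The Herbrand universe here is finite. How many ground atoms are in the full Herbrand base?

3

With no function symbols, the Herbrand universe is just the 1 constant.
Ground atoms per predicate: S: 1^2 = 1, P: 1^3 = 1, Q: 1^3 = 1.
Herbrand base size = 1 + 1 + 1 = 3.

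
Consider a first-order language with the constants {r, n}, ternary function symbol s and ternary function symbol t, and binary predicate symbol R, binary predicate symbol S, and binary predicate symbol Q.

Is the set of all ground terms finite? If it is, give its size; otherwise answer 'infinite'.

The signature has at least one function symbol (s, arity 3) and at least one constant (r).
Iterating s gives infinitely many distinct ground terms: r, s(r, r, r), s(s(r, r, r), s(r, r, r), s(r, r, r)), ...
So the Herbrand universe is infinite.

infinite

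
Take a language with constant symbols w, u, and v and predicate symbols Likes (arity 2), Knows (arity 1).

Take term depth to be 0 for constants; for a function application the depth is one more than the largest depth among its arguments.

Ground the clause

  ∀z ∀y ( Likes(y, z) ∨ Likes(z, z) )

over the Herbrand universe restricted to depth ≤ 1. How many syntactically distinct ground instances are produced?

9

Ground terms of depth ≤ 1:
  With no function symbols every ground term is a constant, so there are exactly 3 ground terms at every depth bound.
  N_0 = 3
  N_1 = 3
So there are 3 ground terms available for substitution.
The clause has 2 distinct variables (z, y), each appearing in the body. In the free term algebra distinct substitutions yield syntactically distinct ground instances.
Number of ground instances = 3^2 = 9.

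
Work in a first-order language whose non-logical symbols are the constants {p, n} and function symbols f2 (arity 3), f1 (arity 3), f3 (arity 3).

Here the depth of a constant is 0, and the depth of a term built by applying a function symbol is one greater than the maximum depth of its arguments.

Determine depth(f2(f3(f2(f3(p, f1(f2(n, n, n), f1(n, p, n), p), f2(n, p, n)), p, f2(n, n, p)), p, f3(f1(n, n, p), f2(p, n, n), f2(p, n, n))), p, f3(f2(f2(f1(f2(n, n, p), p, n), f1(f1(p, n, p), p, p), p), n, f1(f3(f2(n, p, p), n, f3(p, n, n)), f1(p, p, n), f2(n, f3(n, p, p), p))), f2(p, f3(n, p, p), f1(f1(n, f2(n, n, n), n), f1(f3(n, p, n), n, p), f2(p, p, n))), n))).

6

depth(f2(n, n, n)) = 1 + max(0, 0, 0) = 1
depth(f1(n, p, n)) = 1 + max(0, 0, 0) = 1
depth(f1(f2(n, n, n), f1(n, p, n), p)) = 1 + max(1, 1, 0) = 2
depth(f2(n, p, n)) = 1 + max(0, 0, 0) = 1
depth(f3(p, f1(f2(n, n, n), f1(n, p, n), p), f2(n, p, n))) = 1 + max(0, 2, 1) = 3
depth(f2(n, n, p)) = 1 + max(0, 0, 0) = 1
depth(f2(f3(p, f1(f2(n, n, n), f1(n, p, n), p), f2(n, p, n)), p, f2(n, n, p))) = 1 + max(3, 0, 1) = 4
depth(f1(n, n, p)) = 1 + max(0, 0, 0) = 1
depth(f2(p, n, n)) = 1 + max(0, 0, 0) = 1
depth(f3(f1(n, n, p), f2(p, n, n), f2(p, n, n))) = 1 + max(1, 1, 1) = 2
depth(f3(f2(f3(p, f1(f2(n, n, n), f1(n, p, n), p), f2(n, p, n)), p, f2(n, n, p)), p, f3(f1(n, n, p), f2(p, n, n), f2(p, n, n)))) = 1 + max(4, 0, 2) = 5
depth(f1(f2(n, n, p), p, n)) = 1 + max(1, 0, 0) = 2
depth(f1(p, n, p)) = 1 + max(0, 0, 0) = 1
depth(f1(f1(p, n, p), p, p)) = 1 + max(1, 0, 0) = 2
depth(f2(f1(f2(n, n, p), p, n), f1(f1(p, n, p), p, p), p)) = 1 + max(2, 2, 0) = 3
depth(f2(n, p, p)) = 1 + max(0, 0, 0) = 1
depth(f3(p, n, n)) = 1 + max(0, 0, 0) = 1
depth(f3(f2(n, p, p), n, f3(p, n, n))) = 1 + max(1, 0, 1) = 2
depth(f1(p, p, n)) = 1 + max(0, 0, 0) = 1
depth(f3(n, p, p)) = 1 + max(0, 0, 0) = 1
depth(f2(n, f3(n, p, p), p)) = 1 + max(0, 1, 0) = 2
depth(f1(f3(f2(n, p, p), n, f3(p, n, n)), f1(p, p, n), f2(n, f3(n, p, p), p))) = 1 + max(2, 1, 2) = 3
depth(f2(f2(f1(f2(n, n, p), p, n), f1(f1(p, n, p), p, p), p), n, f1(f3(f2(n, p, p), n, f3(p, n, n)), f1(p, p, n), f2(n, f3(n, p, p), p)))) = 1 + max(3, 0, 3) = 4
depth(f1(n, f2(n, n, n), n)) = 1 + max(0, 1, 0) = 2
depth(f3(n, p, n)) = 1 + max(0, 0, 0) = 1
depth(f1(f3(n, p, n), n, p)) = 1 + max(1, 0, 0) = 2
depth(f2(p, p, n)) = 1 + max(0, 0, 0) = 1
depth(f1(f1(n, f2(n, n, n), n), f1(f3(n, p, n), n, p), f2(p, p, n))) = 1 + max(2, 2, 1) = 3
depth(f2(p, f3(n, p, p), f1(f1(n, f2(n, n, n), n), f1(f3(n, p, n), n, p), f2(p, p, n)))) = 1 + max(0, 1, 3) = 4
depth(f3(f2(f2(f1(f2(n, n, p), p, n), f1(f1(p, n, p), p, p), p), n, f1(f3(f2(n, p, p), n, f3(p, n, n)), f1(p, p, n), f2(n, f3(n, p, p), p))), f2(p, f3(n, p, p), f1(f1(n, f2(n, n, n), n), f1(f3(n, p, n), n, p), f2(p, p, n))), n)) = 1 + max(4, 4, 0) = 5
depth(f2(f3(f2(f3(p, f1(f2(n, n, n), f1(n, p, n), p), f2(n, p, n)), p, f2(n, n, p)), p, f3(f1(n, n, p), f2(p, n, n), f2(p, n, n))), p, f3(f2(f2(f1(f2(n, n, p), p, n), f1(f1(p, n, p), p, p), p), n, f1(f3(f2(n, p, p), n, f3(p, n, n)), f1(p, p, n), f2(n, f3(n, p, p), p))), f2(p, f3(n, p, p), f1(f1(n, f2(n, n, n), n), f1(f3(n, p, n), n, p), f2(p, p, n))), n))) = 1 + max(5, 0, 5) = 6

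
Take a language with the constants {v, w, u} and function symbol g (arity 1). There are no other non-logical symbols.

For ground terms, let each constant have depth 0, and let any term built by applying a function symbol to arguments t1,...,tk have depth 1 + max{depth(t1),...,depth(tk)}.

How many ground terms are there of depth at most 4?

Write N_k for the number of ground terms of depth ≤ k. A term of depth ≤ k is either a constant or a function symbol applied to arguments of depth ≤ k−1, so N_k = 3 + N_{k-1}.
N_0 = 3
N_1 = 3 + 3 = 6
N_2 = 3 + 6 = 9
N_3 = 3 + 9 = 12
N_4 = 3 + 12 = 15

15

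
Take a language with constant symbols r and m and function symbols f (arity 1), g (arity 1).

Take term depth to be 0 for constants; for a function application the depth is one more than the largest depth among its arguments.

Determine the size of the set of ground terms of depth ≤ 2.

Let N_k = |{terms of depth ≤ k}|. Then N_0 = 2 and N_k = 2 + N_{k-1} + N_{k-1} for k ≥ 1 (one summand per function symbol, arity giving the exponent).
N_0 = 2
N_1 = 2 + 2 + 2 = 6
N_2 = 2 + 6 + 6 = 14

14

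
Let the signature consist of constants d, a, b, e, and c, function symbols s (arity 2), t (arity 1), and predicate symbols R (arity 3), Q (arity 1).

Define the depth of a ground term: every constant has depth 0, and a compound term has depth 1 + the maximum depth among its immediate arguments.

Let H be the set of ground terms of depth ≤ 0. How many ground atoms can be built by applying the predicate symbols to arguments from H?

130

First count ground terms of depth ≤ 0.
Let N_k = |{terms of depth ≤ k}|. Then N_0 = 5 and N_k = 5 + N_{k-1}^2 + N_{k-1} for k ≥ 1 (one summand per function symbol, arity giving the exponent).
N_0 = 5
Explicitly: d, a, b, e, c.
So |H| = 5.
Each predicate of arity r yields |H|^r ground atoms (one per choice of an r-tuple from H):
  R: 5^3 = 125;  Q: 5
Total ground atoms: 125 + 5 = 130.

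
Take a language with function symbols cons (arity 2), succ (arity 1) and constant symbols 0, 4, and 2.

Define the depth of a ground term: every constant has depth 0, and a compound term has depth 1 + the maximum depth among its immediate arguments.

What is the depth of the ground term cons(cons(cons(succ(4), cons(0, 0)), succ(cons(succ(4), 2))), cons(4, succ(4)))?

depth(succ(4)) = 1 + depth(4) = 1 + 0 = 1
depth(cons(0, 0)) = 1 + max(0, 0) = 1
depth(cons(succ(4), cons(0, 0))) = 1 + max(1, 1) = 2
depth(cons(succ(4), 2)) = 1 + max(1, 0) = 2
depth(succ(cons(succ(4), 2))) = 1 + depth(cons(succ(4), 2)) = 1 + 2 = 3
depth(cons(cons(succ(4), cons(0, 0)), succ(cons(succ(4), 2)))) = 1 + max(2, 3) = 4
depth(cons(4, succ(4))) = 1 + max(0, 1) = 2
depth(cons(cons(cons(succ(4), cons(0, 0)), succ(cons(succ(4), 2))), cons(4, succ(4)))) = 1 + max(4, 2) = 5

5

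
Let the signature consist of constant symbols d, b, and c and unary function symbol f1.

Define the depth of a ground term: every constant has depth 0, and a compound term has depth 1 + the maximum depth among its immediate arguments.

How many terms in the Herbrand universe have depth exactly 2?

3

Count level by level. With function symbols f1/1, the terms of depth ≤ k are the 3 constants together with each function applied to depth-≤(k−1) tuples, so N_k = 3 + N_{k-1}.
N_0 = 3
N_1 = 3 + 3 = 6
N_2 = 3 + 6 = 9
Terms of depth exactly 2: N_2 − N_1 = 9 − 6 = 3.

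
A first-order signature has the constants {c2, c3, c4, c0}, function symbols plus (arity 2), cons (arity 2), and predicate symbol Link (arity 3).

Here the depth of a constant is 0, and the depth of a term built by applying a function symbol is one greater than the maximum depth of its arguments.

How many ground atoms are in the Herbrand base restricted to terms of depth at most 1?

46656

First count ground terms of depth ≤ 1.
Let N_k = |{terms of depth ≤ k}|. Then N_0 = 4 and N_k = 4 + N_{k-1}^2 + N_{k-1}^2 for k ≥ 1 (one summand per function symbol, arity giving the exponent).
N_0 = 4
N_1 = 4 + 4^2 + 4^2 = 36
So |H| = 36.
A ground atom is a predicate applied to a tuple of terms from H, so the count is the sum over predicates of |H|^arity:
  Link: 36^3 = 46656
Total ground atoms: 46656.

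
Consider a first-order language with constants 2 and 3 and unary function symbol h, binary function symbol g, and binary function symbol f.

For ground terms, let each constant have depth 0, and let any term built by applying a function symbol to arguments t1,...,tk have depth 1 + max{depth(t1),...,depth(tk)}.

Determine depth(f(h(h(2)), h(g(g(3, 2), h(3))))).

depth(h(2)) = 1 + depth(2) = 1 + 0 = 1
depth(h(h(2))) = 1 + depth(h(2)) = 1 + 1 = 2
depth(g(3, 2)) = 1 + max(0, 0) = 1
depth(h(3)) = 1 + depth(3) = 1 + 0 = 1
depth(g(g(3, 2), h(3))) = 1 + max(1, 1) = 2
depth(h(g(g(3, 2), h(3)))) = 1 + depth(g(g(3, 2), h(3))) = 1 + 2 = 3
depth(f(h(h(2)), h(g(g(3, 2), h(3))))) = 1 + max(2, 3) = 4

4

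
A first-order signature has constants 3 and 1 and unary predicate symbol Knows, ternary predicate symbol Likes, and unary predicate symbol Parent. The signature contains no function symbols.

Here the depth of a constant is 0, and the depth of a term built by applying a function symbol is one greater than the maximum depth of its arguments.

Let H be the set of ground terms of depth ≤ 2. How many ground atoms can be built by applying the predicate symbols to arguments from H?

First count ground terms of depth ≤ 2.
With no function symbols every ground term is a constant, so there are exactly 2 ground terms at every depth bound.
N_0 = 2
N_1 = 2
N_2 = 2
So |H| = 2.
Ground atoms are formed by filling each argument slot of a predicate with a term from H, so an r-ary predicate gives |H|^r atoms:
  Knows: 2;  Likes: 2^3 = 8;  Parent: 2
Total ground atoms: 2 + 8 + 2 = 12.

12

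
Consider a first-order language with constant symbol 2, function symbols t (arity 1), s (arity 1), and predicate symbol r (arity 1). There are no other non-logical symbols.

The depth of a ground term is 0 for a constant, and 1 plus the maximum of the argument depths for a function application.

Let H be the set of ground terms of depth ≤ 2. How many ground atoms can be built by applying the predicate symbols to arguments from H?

First count ground terms of depth ≤ 2.
Write N_k for the number of ground terms of depth ≤ k. A term of depth ≤ k is either a constant or a function symbol applied to arguments of depth ≤ k−1, so N_k = 1 + N_{k-1} + N_{k-1}.
N_0 = 1
N_1 = 1 + 1 + 1 = 3
N_2 = 1 + 3 + 3 = 7
So |H| = 7.
Each predicate of arity r yields |H|^r ground atoms (one per choice of an r-tuple from H):
  r: 7
Total ground atoms: 7.

7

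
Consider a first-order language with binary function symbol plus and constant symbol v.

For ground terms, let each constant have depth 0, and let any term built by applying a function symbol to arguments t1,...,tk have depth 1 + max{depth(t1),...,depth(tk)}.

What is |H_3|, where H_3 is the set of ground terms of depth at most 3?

Let N_k count ground terms of depth at most k. Each non-constant term of depth ≤ k is some function symbol applied to depth-≤(k−1) arguments, giving N_k = 1 + N_{k-1}^2.
N_0 = 1
N_1 = 1 + 1^2 = 2
N_2 = 1 + 2^2 = 5
N_3 = 1 + 5^2 = 26

26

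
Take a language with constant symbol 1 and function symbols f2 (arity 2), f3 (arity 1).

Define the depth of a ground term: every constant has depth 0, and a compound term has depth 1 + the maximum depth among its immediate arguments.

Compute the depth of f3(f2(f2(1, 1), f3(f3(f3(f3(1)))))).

6

depth(f2(1, 1)) = 1 + max(0, 0) = 1
depth(f3(1)) = 1 + depth(1) = 1 + 0 = 1
depth(f3(f3(1))) = 1 + depth(f3(1)) = 1 + 1 = 2
depth(f3(f3(f3(1)))) = 1 + depth(f3(f3(1))) = 1 + 2 = 3
depth(f3(f3(f3(f3(1))))) = 1 + depth(f3(f3(f3(1)))) = 1 + 3 = 4
depth(f2(f2(1, 1), f3(f3(f3(f3(1)))))) = 1 + max(1, 4) = 5
depth(f3(f2(f2(1, 1), f3(f3(f3(f3(1))))))) = 1 + depth(f2(f2(1, 1), f3(f3(f3(f3(1)))))) = 1 + 5 = 6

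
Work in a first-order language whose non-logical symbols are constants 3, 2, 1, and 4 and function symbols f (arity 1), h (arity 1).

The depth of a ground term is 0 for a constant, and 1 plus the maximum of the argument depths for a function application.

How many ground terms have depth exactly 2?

Write N_k for the number of ground terms of depth ≤ k. A term of depth ≤ k is either a constant or a function symbol applied to arguments of depth ≤ k−1, so N_k = 4 + N_{k-1} + N_{k-1}.
N_0 = 4
N_1 = 4 + 4 + 4 = 12
N_2 = 4 + 12 + 12 = 28
Terms of depth exactly 2: N_2 − N_1 = 28 − 12 = 16.

16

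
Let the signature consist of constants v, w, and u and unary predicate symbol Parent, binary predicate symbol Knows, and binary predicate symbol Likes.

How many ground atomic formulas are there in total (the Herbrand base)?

With no function symbols, the Herbrand universe is just the 3 constants.
Ground atoms per predicate: Parent: 3, Knows: 3^2 = 9, Likes: 3^2 = 9.
Herbrand base size = 3 + 9 + 9 = 21.

21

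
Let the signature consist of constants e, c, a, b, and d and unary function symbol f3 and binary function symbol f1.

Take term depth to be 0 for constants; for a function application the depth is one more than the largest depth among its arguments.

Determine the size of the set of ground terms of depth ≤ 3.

1601495

Count level by level. With function symbols f3/1, f1/2, the terms of depth ≤ k are the 5 constants together with each function applied to depth-≤(k−1) tuples, so N_k = 5 + N_{k-1} + N_{k-1}^2.
N_0 = 5
N_1 = 5 + 5 + 5^2 = 35
N_2 = 5 + 35 + 35^2 = 1265
N_3 = 5 + 1265 + 1265^2 = 1601495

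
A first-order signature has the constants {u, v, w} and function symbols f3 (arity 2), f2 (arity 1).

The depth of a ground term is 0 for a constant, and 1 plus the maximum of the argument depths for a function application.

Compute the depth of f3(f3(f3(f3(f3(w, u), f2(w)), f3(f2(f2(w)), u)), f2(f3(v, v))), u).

6

depth(f3(w, u)) = 1 + max(0, 0) = 1
depth(f2(w)) = 1 + depth(w) = 1 + 0 = 1
depth(f3(f3(w, u), f2(w))) = 1 + max(1, 1) = 2
depth(f2(f2(w))) = 1 + depth(f2(w)) = 1 + 1 = 2
depth(f3(f2(f2(w)), u)) = 1 + max(2, 0) = 3
depth(f3(f3(f3(w, u), f2(w)), f3(f2(f2(w)), u))) = 1 + max(2, 3) = 4
depth(f3(v, v)) = 1 + max(0, 0) = 1
depth(f2(f3(v, v))) = 1 + depth(f3(v, v)) = 1 + 1 = 2
depth(f3(f3(f3(f3(w, u), f2(w)), f3(f2(f2(w)), u)), f2(f3(v, v)))) = 1 + max(4, 2) = 5
depth(f3(f3(f3(f3(f3(w, u), f2(w)), f3(f2(f2(w)), u)), f2(f3(v, v))), u)) = 1 + max(5, 0) = 6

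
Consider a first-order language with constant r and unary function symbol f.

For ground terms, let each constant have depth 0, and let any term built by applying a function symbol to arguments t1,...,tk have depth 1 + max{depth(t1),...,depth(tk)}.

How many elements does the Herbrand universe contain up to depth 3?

4

Let N_k = |{terms of depth ≤ k}|. Then N_0 = 1 and N_k = 1 + N_{k-1} for k ≥ 1 (one summand per function symbol, arity giving the exponent).
N_0 = 1
N_1 = 1 + 1 = 2
N_2 = 1 + 2 = 3
N_3 = 1 + 3 = 4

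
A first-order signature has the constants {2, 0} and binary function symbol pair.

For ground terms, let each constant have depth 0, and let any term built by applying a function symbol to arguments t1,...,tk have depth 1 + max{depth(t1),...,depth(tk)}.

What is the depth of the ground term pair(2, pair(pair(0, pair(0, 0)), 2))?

depth(pair(0, 0)) = 1 + max(0, 0) = 1
depth(pair(0, pair(0, 0))) = 1 + max(0, 1) = 2
depth(pair(pair(0, pair(0, 0)), 2)) = 1 + max(2, 0) = 3
depth(pair(2, pair(pair(0, pair(0, 0)), 2))) = 1 + max(0, 3) = 4

4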